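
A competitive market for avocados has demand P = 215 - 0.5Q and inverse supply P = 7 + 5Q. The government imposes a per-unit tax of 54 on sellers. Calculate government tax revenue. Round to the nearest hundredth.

1512.00

Without the tax, 215 - 0.5Q = 7 + 5Q so Q* = 37.8182 and P* = 196.0909.
A tax on sellers shifts supply up by 54: 215 - 0.5Q = 7 + 5Q + 54, so Q_t = 28. Buyers pay P_b = 201; sellers receive P_s = P_b - 54 = 147.
Tax revenue = t x Q_t = 54 x 28 = 1512.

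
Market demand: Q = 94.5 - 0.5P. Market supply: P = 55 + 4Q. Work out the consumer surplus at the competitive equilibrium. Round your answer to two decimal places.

498.78

Rewriting demand in inverse form: P = 189 - 2Q.
Set 189 - 2Q = 55 + 4Q, which gives 134 = 6Q, so Q* = 22.3333 and P* = 189 - 2(22.3333) = 144.3333.
CS is the area between the demand curve and P* from 0 to Q*: (1/2)(22.3333)(44.6667) = 498.7778.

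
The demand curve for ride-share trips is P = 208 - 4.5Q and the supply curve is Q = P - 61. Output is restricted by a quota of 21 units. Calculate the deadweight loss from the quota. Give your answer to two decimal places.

90.20

Rewriting supply in inverse form: P = 61 + Q.
Without the quota, 208 - 4.5Q = 61 + Q gives Q* = 26.7273.
At Q = 21 the demand price is 208 - 4.5(21) = 113.5 and the supply price is 61 + (21) = 82.
Deadweight loss is the triangle between the curves from 21 to 26.7273: (1/2)(113.5 - 82)(26.7273 - 21) = 90.2045.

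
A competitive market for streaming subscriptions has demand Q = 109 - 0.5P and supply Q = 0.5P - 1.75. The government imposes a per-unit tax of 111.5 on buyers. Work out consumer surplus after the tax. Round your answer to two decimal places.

663.06

Rewriting demand in inverse form: P = 218 - 2Q.
Rewriting supply in inverse form: P = 3.5 + 2Q.
Without the tax, 218 - 2Q = 3.5 + 2Q so Q* = 53.625 and P* = 110.75.
A tax on buyers shifts demand down by 111.5: (218 - 111.5) - 2Q = 3.5 + 2Q, so Q_t = 25.75. Buyers pay P_b = 166.5; sellers receive P_s = P_b - 111.5 = 55.
CS = (1/2)(Q_t)(218 - P_b) = (1/2)(25.75)(51.5) = 663.0625.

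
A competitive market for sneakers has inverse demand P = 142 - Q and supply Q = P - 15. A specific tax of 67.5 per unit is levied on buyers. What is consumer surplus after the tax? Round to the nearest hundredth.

442.53

Rewriting supply in inverse form: P = 15 + Q.
Pre-tax equilibrium: 142 - Q = 15 + Q gives Q* = 63.5, P* = 78.5.
A tax on buyers shifts demand down by 67.5: (142 - 67.5) - Q = 15 + Q, so Q_t = 29.75. Buyers pay P_b = 112.25; sellers receive P_s = P_b - 67.5 = 44.75.
CS = (1/2)(Q_t)(142 - P_b) = (1/2)(29.75)(29.75) = 442.5312.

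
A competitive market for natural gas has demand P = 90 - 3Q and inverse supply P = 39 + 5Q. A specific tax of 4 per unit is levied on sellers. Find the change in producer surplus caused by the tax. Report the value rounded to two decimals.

Without the tax, 90 - 3Q = 39 + 5Q so Q* = 6.375 and P* = 70.875.
A tax on sellers shifts supply up by 4: 90 - 3Q = 39 + 5Q + 4, so Q_t = 5.875. Buyers pay P_b = 72.375; sellers receive P_s = P_b - 4 = 68.375.
Producers lose the trapezoid between P_s and P* out to Q_t plus the triangle from Q_t to Q*: change in PS = 86.2891 - 101.6016 = -15.3125.

-15.31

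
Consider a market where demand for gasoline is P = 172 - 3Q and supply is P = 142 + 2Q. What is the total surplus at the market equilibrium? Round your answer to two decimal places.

Setting demand equal to supply, 30 = 5Q, so Q* = 6 and P* = 154.
Total surplus is the full triangle between the curves from 0 to Q*: (1/2)(6)(172 - 142) = 90.

90.00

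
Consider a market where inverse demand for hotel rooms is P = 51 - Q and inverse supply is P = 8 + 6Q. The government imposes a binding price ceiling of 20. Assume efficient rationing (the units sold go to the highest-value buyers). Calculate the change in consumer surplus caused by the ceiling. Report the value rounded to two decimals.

Free-market equilibrium: 51 - Q = 8 + 6Q gives Q* = 6.1429, P* = 44.8571.
At the ceiling price 20, quantity supplied is (20 - 8)/6 = 2; supply is the short side, so Q = 2 trades at P = 20.
CS goes from (1/2)(6.1429)(6.1429) = 18.8673 to 60 (computed as (51 - 20)(2) - (1/2)(1)(2)^2), a change of 41.1327.

41.13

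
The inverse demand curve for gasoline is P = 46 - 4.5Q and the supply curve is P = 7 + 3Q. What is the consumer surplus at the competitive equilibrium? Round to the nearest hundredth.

Set 46 - 4.5Q = 7 + 3Q, which gives 39 = 7.5Q, so Q* = 5.2 and P* = 46 - 4.5(5.2) = 22.6.
CS is the area between the demand curve and P* from 0 to Q*: (1/2)(5.2)(23.4) = 60.84.

60.84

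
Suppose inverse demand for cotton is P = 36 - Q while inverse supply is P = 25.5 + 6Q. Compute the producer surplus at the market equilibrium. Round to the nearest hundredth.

6.75

Setting demand equal to supply, 10.5 = 7Q, so Q* = 1.5 and P* = 34.5.
The supply curve's price intercept is 25.5, so PS = (1/2)(Q*)(P* - 25.5) = (1/2)(1.5)(9) = 6.75.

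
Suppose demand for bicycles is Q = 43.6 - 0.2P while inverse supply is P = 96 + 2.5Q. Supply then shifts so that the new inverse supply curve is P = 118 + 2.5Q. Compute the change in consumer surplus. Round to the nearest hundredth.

-217.07

Rewriting demand in inverse form: P = 218 - 5Q.
Initial equilibrium: Q_0 = 16.2667, P_0 = 136.6667; CS_0 = (1/2)(16.2667)(81.3333) = 661.5111, PS_0 = (1/2)(16.2667)(40.6667) = 330.7556.
New equilibrium: 218 - 5Q = 118 + 2.5Q gives Q_1 = 13.3333, P_1 = 151.3333; CS_1 = 444.4444, PS_1 = 222.2222.
Change in consumer surplus = 444.4444 - 661.5111 = -217.0667.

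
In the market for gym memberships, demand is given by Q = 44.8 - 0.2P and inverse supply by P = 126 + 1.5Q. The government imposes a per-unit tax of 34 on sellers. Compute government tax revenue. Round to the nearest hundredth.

Rewriting demand in inverse form: P = 224 - 5Q.
Pre-tax equilibrium: 224 - 5Q = 126 + 1.5Q gives Q* = 15.0769, P* = 148.6154.
With the tax, sellers need 34 more per unit: 224 - 5Q = 126 + 1.5Q + 34, so Q_t = 9.8462. Buyers pay P_b = 174.7692; sellers receive P_s = P_b - 34 = 140.7692.
Tax revenue = t x Q_t = 34 x 9.8462 = 334.7692.

334.77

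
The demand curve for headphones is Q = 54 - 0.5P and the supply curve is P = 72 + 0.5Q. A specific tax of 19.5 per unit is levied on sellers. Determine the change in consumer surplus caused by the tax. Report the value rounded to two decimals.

-163.80

Rewriting demand in inverse form: P = 108 - 2Q.
Without the tax, 108 - 2Q = 72 + 0.5Q so Q* = 14.4 and P* = 79.2.
A tax on sellers shifts supply up by 19.5: 108 - 2Q = 72 + 0.5Q + 19.5, so Q_t = 6.6. Buyers pay P_b = 94.8; sellers receive P_s = P_b - 19.5 = 75.3.
Consumers lose the trapezoid between P* and P_b out to Q_t plus the triangle from Q_t to Q*: change in CS = 43.56 - 207.36 = -163.8.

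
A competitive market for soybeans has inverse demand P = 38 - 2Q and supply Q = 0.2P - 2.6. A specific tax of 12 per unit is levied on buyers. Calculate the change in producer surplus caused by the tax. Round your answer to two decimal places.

-23.27

Rewriting supply in inverse form: P = 13 + 5Q.
Without the tax, 38 - 2Q = 13 + 5Q so Q* = 3.5714 and P* = 30.8571.
With the tax, buyers' net willingness to pay falls by 12: (38 - 12) - 2Q = 13 + 5Q, so Q_t = 1.8571. Buyers pay P_b = 34.2857; sellers receive P_s = P_b - 12 = 22.2857.
PS falls from (1/2)(3.5714)(17.8571) = 31.8878 to (1/2)(1.8571)(9.2857) = 8.6224, a change of -23.2653.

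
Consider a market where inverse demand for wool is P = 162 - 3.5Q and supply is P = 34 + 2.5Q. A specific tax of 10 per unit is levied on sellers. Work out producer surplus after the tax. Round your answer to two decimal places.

483.47

Without the tax, 162 - 3.5Q = 34 + 2.5Q so Q* = 21.3333 and P* = 87.3333.
A tax on sellers shifts supply up by 10: 162 - 3.5Q = 34 + 2.5Q + 10, so Q_t = 19.6667. Buyers pay P_b = 93.1667; sellers receive P_s = P_b - 10 = 83.1667.
Producer surplus is the triangle above supply below P_s: (1/2)(19.6667)(83.1667 - 34) = 483.4722.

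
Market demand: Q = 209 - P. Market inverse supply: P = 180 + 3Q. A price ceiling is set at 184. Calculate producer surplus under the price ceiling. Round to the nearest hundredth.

2.67

Rewriting demand in inverse form: P = 209 - Q.
Without the control, 209 - Q = 180 + 3Q so Q* = 7.25 and P* = 201.75.
At P = 184, sellers supply (184 - 180)/3 = 1.3333 while buyers want more, so the quantity traded is 1.3333 at price 184.
PS is the triangle above supply below 184: (1/2)(1.3333)(184 - 180) = 2.6667.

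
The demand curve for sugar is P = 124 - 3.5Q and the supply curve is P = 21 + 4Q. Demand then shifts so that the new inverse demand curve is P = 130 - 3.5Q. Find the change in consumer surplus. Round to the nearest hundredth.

Initial equilibrium: Q_0 = 13.7333, P_0 = 75.9333; CS_0 = (1/2)(13.7333)(48.0667) = 330.0578, PS_0 = (1/2)(13.7333)(54.9333) = 377.2089.
New equilibrium: 130 - 3.5Q = 21 + 4Q gives Q_1 = 14.5333, P_1 = 79.1333; CS_1 = 369.6311, PS_1 = 422.4356.
Change in consumer surplus = 369.6311 - 330.0578 = 39.5733.

39.57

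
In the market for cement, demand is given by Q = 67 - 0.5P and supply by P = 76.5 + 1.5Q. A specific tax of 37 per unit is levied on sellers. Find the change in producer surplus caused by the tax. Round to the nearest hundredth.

-176.69

Rewriting demand in inverse form: P = 134 - 2Q.
Pre-tax equilibrium: 134 - 2Q = 76.5 + 1.5Q gives Q* = 16.4286, P* = 101.1429.
A tax on sellers shifts supply up by 37: 134 - 2Q = 76.5 + 1.5Q + 37, so Q_t = 5.8571. Buyers pay P_b = 122.2857; sellers receive P_s = P_b - 37 = 85.2857.
Producers lose the trapezoid between P_s and P* out to Q_t plus the triangle from Q_t to Q*: change in PS = 25.7296 - 202.4235 = -176.6939.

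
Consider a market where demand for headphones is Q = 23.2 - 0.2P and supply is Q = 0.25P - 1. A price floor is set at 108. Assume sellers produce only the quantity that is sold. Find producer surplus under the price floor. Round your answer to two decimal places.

161.28

Rewriting demand in inverse form: P = 116 - 5Q.
Rewriting supply in inverse form: P = 4 + 4Q.
Without the control, 116 - 5Q = 4 + 4Q so Q* = 12.4444 and P* = 53.7778.
At P = 108, buyers demand (116 - 108)/5 = 1.6 while sellers would supply more, so the quantity traded is 1.6 at price 108.
The supply price at Q = 1.6 is 10.4. PS is the trapezoid between 108 and supply over [0, 1.6]: (1/2)[(108 - 4) + (108 - 10.4)](1.6) = 161.28.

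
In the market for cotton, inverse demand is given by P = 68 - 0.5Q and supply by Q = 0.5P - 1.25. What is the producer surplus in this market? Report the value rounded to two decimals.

686.44

Rewriting supply in inverse form: P = 2.5 + 2Q.
Setting demand equal to supply, 65.5 = 2.5Q, so Q* = 26.2 and P* = 54.9.
PS is the area between P* and the supply curve from 0 to Q*: (1/2)(26.2)(52.4) = 686.44.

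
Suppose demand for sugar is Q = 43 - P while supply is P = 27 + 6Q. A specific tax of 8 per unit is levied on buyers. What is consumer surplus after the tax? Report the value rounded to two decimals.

Rewriting demand in inverse form: P = 43 - Q.
Without the tax, 43 - Q = 27 + 6Q so Q* = 2.2857 and P* = 40.7143.
A tax on buyers shifts demand down by 8: (43 - 8) - Q = 27 + 6Q, so Q_t = 1.1429. Buyers pay P_b = 41.8571; sellers receive P_s = P_b - 8 = 33.8571.
CS = (1/2)(Q_t)(43 - P_b) = (1/2)(1.1429)(1.1429) = 0.6531.

0.65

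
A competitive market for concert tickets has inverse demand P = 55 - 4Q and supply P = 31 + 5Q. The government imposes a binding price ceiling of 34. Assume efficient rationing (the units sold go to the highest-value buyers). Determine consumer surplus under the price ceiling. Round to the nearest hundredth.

11.88

Without the control, 55 - 4Q = 31 + 5Q so Q* = 2.6667 and P* = 44.3333.
At the ceiling price 34, quantity supplied is (34 - 31)/5 = 0.6; supply is the short side, so Q = 0.6 trades at P = 34.
The demand price at Q = 0.6 is 52.6. CS is the trapezoid between demand and 34 over [0, 0.6]: (1/2)[(55 - 34) + (52.6 - 34)](0.6) = 11.88.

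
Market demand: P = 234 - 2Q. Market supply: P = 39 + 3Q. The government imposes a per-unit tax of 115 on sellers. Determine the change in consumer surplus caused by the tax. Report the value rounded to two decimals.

-1265.00

Without the tax, 234 - 2Q = 39 + 3Q so Q* = 39 and P* = 156.
A tax on sellers shifts supply up by 115: 234 - 2Q = 39 + 3Q + 115, so Q_t = 16. Buyers pay P_b = 202; sellers receive P_s = P_b - 115 = 87.
Consumers lose the trapezoid between P* and P_b out to Q_t plus the triangle from Q_t to Q*: change in CS = 256 - 1521 = -1265.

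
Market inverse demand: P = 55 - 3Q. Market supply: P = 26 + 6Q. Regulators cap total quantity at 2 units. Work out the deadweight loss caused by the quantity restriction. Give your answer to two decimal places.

Unrestricted equilibrium: Q* = (55 - 26)/(3 + 6) = 3.2222.
At Q = 2 the demand price is 55 - 3(2) = 49 and the supply price is 26 + 6(2) = 38.
DWL = (1/2)(gap between curves at 2) x (Q* - 2) = (1/2)(11)(1.2222) = 6.7222.

6.72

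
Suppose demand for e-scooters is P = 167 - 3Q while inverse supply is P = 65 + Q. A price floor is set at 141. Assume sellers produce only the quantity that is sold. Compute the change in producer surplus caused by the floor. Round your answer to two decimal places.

Without the control, 167 - 3Q = 65 + Q so Q* = 25.5 and P* = 90.5.
At P = 141, buyers demand (167 - 141)/3 = 8.6667 while sellers would supply more, so the quantity traded is 8.6667 at price 141.
PS goes from (1/2)(25.5)(25.5) = 325.125 to 621.1111 (computed as (141 - 65)(8.6667) - (1/2)(1)(8.6667)^2), a change of 295.9861.

295.99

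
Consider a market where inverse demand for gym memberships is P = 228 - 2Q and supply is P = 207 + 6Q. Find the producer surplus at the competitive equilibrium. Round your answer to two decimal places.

20.67

Setting demand equal to supply, 21 = 8Q, so Q* = 2.625 and P* = 222.75.
The supply curve's price intercept is 207, so PS = (1/2)(Q*)(P* - 207) = (1/2)(2.625)(15.75) = 20.6719.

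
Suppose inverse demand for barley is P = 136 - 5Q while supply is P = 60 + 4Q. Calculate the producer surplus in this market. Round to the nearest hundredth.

Setting demand equal to supply, 76 = 9Q, so Q* = 8.4444 and P* = 93.7778.
PS is the area between P* and the supply curve from 0 to Q*: (1/2)(8.4444)(33.7778) = 142.6173.

142.62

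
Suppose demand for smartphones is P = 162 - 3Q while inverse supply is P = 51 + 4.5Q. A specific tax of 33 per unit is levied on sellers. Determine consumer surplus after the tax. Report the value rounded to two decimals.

Without the tax, 162 - 3Q = 51 + 4.5Q so Q* = 14.8 and P* = 117.6.
A tax on sellers shifts supply up by 33: 162 - 3Q = 51 + 4.5Q + 33, so Q_t = 10.4. Buyers pay P_b = 130.8; sellers receive P_s = P_b - 33 = 97.8.
Consumer surplus is the triangle under demand above P_b: (1/2)(10.4)(162 - 130.8) = 162.24.

162.24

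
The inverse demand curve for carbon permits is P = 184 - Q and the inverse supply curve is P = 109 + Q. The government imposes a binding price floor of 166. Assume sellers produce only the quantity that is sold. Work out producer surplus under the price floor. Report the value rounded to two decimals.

864.00

Free-market equilibrium: 184 - Q = 109 + Q gives Q* = 37.5, P* = 146.5.
At P = 166, buyers demand (184 - 166)/1 = 18 while sellers would supply more, so the quantity traded is 18 at price 166.
The supply price at Q = 18 is 127. PS is the trapezoid between 166 and supply over [0, 18]: (1/2)[(166 - 109) + (166 - 127)](18) = 864.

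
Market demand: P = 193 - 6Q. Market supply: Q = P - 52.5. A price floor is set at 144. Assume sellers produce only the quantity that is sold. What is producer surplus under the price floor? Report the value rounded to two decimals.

Rewriting supply in inverse form: P = 52.5 + Q.
Without the control, 193 - 6Q = 52.5 + Q so Q* = 20.0714 and P* = 72.5714.
At P = 144, buyers demand (193 - 144)/6 = 8.1667 while sellers would supply more, so the quantity traded is 8.1667 at price 144.
The supply price at Q = 8.1667 is 60.6667. PS is the trapezoid between 144 and supply over [0, 8.1667]: (1/2)[(144 - 52.5) + (144 - 60.6667)](8.1667) = 713.9028.

713.90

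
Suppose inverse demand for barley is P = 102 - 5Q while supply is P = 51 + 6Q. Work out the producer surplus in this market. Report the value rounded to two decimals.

Equilibrium: 102 - 5Q = 51 + 6Q, so Q* = 4.6364 and P* = 78.8182.
PS is the area between P* and the supply curve from 0 to Q*: (1/2)(4.6364)(27.8182) = 64.4876.

64.49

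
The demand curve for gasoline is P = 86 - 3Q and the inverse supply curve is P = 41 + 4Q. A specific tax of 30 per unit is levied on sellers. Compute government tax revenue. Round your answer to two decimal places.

64.29

Pre-tax equilibrium: 86 - 3Q = 41 + 4Q gives Q* = 6.4286, P* = 66.7143.
A tax on sellers shifts supply up by 30: 86 - 3Q = 41 + 4Q + 30, so Q_t = 2.1429. Buyers pay P_b = 79.5714; sellers receive P_s = P_b - 30 = 49.5714.
Tax revenue = t x Q_t = 30 x 2.1429 = 64.2857.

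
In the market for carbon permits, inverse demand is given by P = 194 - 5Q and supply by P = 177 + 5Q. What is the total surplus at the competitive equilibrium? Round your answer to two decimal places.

14.45

Setting demand equal to supply, 17 = 10Q, so Q* = 1.7 and P* = 185.5.
Total surplus is the full triangle between the curves from 0 to Q*: (1/2)(1.7)(194 - 177) = 14.45.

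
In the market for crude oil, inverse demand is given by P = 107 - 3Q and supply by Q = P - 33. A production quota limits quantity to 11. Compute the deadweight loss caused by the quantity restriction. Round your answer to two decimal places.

Rewriting supply in inverse form: P = 33 + Q.
Without the quota, 107 - 3Q = 33 + Q gives Q* = 18.5.
At Q = 11 the demand price is 107 - 3(11) = 74 and the supply price is 33 + (11) = 44.
DWL = (1/2)(gap between curves at 11) x (Q* - 11) = (1/2)(30)(7.5) = 112.5.

112.50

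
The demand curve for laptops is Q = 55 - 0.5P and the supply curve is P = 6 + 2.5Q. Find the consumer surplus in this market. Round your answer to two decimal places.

Rewriting demand in inverse form: P = 110 - 2Q.
Equilibrium: 110 - 2Q = 6 + 2.5Q, so Q* = 23.1111 and P* = 63.7778.
The demand choke price is 110, so CS = (1/2)(Q*)(110 - P*) = (1/2)(23.1111)(46.2222) = 534.1235.

534.12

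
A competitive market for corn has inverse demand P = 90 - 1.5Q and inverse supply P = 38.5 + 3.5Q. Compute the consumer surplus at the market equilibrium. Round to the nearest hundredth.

Set 90 - 1.5Q = 38.5 + 3.5Q, which gives 51.5 = 5Q, so Q* = 10.3 and P* = 90 - 1.5(10.3) = 74.55.
CS is the area between the demand curve and P* from 0 to Q*: (1/2)(10.3)(15.45) = 79.5675.

79.57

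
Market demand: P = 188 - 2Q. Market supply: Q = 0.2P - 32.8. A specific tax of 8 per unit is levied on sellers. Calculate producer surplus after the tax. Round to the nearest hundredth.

Rewriting supply in inverse form: P = 164 + 5Q.
Without the tax, 188 - 2Q = 164 + 5Q so Q* = 3.4286 and P* = 181.1429.
A tax on sellers shifts supply up by 8: 188 - 2Q = 164 + 5Q + 8, so Q_t = 2.2857. Buyers pay P_b = 183.4286; sellers receive P_s = P_b - 8 = 175.4286.
Producer surplus is the triangle above supply below P_s: (1/2)(2.2857)(175.4286 - 164) = 13.0612.

13.06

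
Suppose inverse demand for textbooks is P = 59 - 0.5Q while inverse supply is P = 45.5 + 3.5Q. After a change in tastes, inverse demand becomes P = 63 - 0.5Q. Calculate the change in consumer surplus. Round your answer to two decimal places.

1.94

Initial equilibrium: Q_0 = 3.375, P_0 = 57.3125; CS_0 = (1/2)(3.375)(1.6875) = 2.8477, PS_0 = (1/2)(3.375)(11.8125) = 19.9336.
New equilibrium: 63 - 0.5Q = 45.5 + 3.5Q gives Q_1 = 4.375, P_1 = 60.8125; CS_1 = 4.7852, PS_1 = 33.4961.
Change in consumer surplus = 4.7852 - 2.8477 = 1.9375.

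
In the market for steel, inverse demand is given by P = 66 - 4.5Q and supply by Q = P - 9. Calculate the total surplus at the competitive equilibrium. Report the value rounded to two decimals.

Rewriting supply in inverse form: P = 9 + Q.
Setting demand equal to supply, 57 = 5.5Q, so Q* = 10.3636 and P* = 19.3636.
CS = (1/2)(10.3636)(46.6364) = 241.6612 and PS = (1/2)(10.3636)(10.3636) = 53.7025, so total surplus = 295.3636.

295.36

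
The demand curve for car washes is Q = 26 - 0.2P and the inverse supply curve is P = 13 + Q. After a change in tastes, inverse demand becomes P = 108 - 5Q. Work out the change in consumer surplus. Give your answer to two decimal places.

Rewriting demand in inverse form: P = 130 - 5Q.
Initial equilibrium: Q_0 = 19.5, P_0 = 32.5; CS_0 = (1/2)(19.5)(97.5) = 950.625, PS_0 = (1/2)(19.5)(19.5) = 190.125.
New equilibrium: 108 - 5Q = 13 + Q gives Q_1 = 15.8333, P_1 = 28.8333; CS_1 = 626.7361, PS_1 = 125.3472.
Change in consumer surplus = 626.7361 - 950.625 = -323.8889.

-323.89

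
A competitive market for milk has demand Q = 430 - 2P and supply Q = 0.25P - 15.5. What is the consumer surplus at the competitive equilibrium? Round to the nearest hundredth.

Rewriting demand in inverse form: P = 215 - 0.5Q.
Rewriting supply in inverse form: P = 62 + 4Q.
Set 215 - 0.5Q = 62 + 4Q, which gives 153 = 4.5Q, so Q* = 34 and P* = 215 - 0.5(34) = 198.
The demand choke price is 215, so CS = (1/2)(Q*)(215 - P*) = (1/2)(34)(17) = 289.

289.00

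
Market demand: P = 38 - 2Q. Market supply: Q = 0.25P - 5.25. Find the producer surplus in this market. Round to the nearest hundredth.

16.06

Rewriting supply in inverse form: P = 21 + 4Q.
Equilibrium: 38 - 2Q = 21 + 4Q, so Q* = 2.8333 and P* = 32.3333.
PS is the area between P* and the supply curve from 0 to Q*: (1/2)(2.8333)(11.3333) = 16.0556.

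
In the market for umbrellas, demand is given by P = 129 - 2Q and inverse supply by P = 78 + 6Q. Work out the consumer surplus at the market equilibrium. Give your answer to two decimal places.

40.64

Equilibrium: 129 - 2Q = 78 + 6Q, so Q* = 6.375 and P* = 116.25.
The demand choke price is 129, so CS = (1/2)(Q*)(129 - P*) = (1/2)(6.375)(12.75) = 40.6406.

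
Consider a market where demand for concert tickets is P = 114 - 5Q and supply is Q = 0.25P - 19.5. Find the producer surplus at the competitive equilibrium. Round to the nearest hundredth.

32.00

Rewriting supply in inverse form: P = 78 + 4Q.
Setting demand equal to supply, 36 = 9Q, so Q* = 4 and P* = 94.
Producer surplus is the triangle above supply below P*: (1/2)(4)(94 - 78) = (1/2)(4)(16) = 32.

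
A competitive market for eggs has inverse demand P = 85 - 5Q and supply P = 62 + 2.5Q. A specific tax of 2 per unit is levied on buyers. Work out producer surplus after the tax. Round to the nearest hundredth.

9.80

Pre-tax equilibrium: 85 - 5Q = 62 + 2.5Q gives Q* = 3.0667, P* = 69.6667.
A tax on buyers shifts demand down by 2: (85 - 2) - 5Q = 62 + 2.5Q, so Q_t = 2.8. Buyers pay P_b = 71; sellers receive P_s = P_b - 2 = 69.
Producer surplus is the triangle above supply below P_s: (1/2)(2.8)(69 - 62) = 9.8.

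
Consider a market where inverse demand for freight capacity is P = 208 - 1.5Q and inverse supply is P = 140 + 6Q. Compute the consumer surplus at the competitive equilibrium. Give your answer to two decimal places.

Equilibrium: 208 - 1.5Q = 140 + 6Q, so Q* = 9.0667 and P* = 194.4.
The demand choke price is 208, so CS = (1/2)(Q*)(208 - P*) = (1/2)(9.0667)(13.6) = 61.6533.

61.65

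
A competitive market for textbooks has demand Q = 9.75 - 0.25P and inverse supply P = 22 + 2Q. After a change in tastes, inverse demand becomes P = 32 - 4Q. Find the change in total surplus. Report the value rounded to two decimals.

Rewriting demand in inverse form: P = 39 - 4Q.
Initial equilibrium: Q_0 = 2.8333, P_0 = 27.6667; CS_0 = (1/2)(2.8333)(11.3333) = 16.0556, PS_0 = (1/2)(2.8333)(5.6667) = 8.0278.
New equilibrium: 32 - 4Q = 22 + 2Q gives Q_1 = 1.6667, P_1 = 25.3333; CS_1 = 5.5556, PS_1 = 2.7778.
Change in total surplus = (5.5556 + 2.7778) - (16.0556 + 8.0278) = -15.75.

-15.75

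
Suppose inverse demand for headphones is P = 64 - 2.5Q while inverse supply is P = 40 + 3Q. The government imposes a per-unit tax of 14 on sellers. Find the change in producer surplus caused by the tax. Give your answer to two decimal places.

Pre-tax equilibrium: 64 - 2.5Q = 40 + 3Q gives Q* = 4.3636, P* = 53.0909.
With the tax, sellers need 14 more per unit: 64 - 2.5Q = 40 + 3Q + 14, so Q_t = 1.8182. Buyers pay P_b = 59.4545; sellers receive P_s = P_b - 14 = 45.4545.
Producers lose the trapezoid between P_s and P* out to Q_t plus the triangle from Q_t to Q*: change in PS = 4.9587 - 28.562 = -23.6033.

-23.60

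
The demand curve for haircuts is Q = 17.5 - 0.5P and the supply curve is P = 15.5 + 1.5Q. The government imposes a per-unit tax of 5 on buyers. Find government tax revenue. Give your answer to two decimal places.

Rewriting demand in inverse form: P = 35 - 2Q.
Pre-tax equilibrium: 35 - 2Q = 15.5 + 1.5Q gives Q* = 5.5714, P* = 23.8571.
With the tax, buyers' net willingness to pay falls by 5: (35 - 5) - 2Q = 15.5 + 1.5Q, so Q_t = 4.1429. Buyers pay P_b = 26.7143; sellers receive P_s = P_b - 5 = 21.7143.
Tax revenue = t x Q_t = 5 x 4.1429 = 20.7143.

20.71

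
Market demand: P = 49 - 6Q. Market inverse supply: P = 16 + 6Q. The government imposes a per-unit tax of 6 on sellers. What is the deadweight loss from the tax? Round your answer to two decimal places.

Without the tax, 49 - 6Q = 16 + 6Q so Q* = 2.75 and P* = 32.5.
A tax on sellers shifts supply up by 6: 49 - 6Q = 16 + 6Q + 6, so Q_t = 2.25. Buyers pay P_b = 35.5; sellers receive P_s = P_b - 6 = 29.5.
Deadweight loss is the triangle between the curves from Q_t to Q*: (1/2)(2.75 - 2.25)(6) = 1.5.

1.50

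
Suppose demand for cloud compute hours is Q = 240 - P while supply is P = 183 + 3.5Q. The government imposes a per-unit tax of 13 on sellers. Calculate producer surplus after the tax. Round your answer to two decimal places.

Rewriting demand in inverse form: P = 240 - Q.
Pre-tax equilibrium: 240 - Q = 183 + 3.5Q gives Q* = 12.6667, P* = 227.3333.
With the tax, sellers need 13 more per unit: 240 - Q = 183 + 3.5Q + 13, so Q_t = 9.7778. Buyers pay P_b = 230.2222; sellers receive P_s = P_b - 13 = 217.2222.
Producer surplus is the triangle above supply below P_s: (1/2)(9.7778)(217.2222 - 183) = 167.3086.

167.31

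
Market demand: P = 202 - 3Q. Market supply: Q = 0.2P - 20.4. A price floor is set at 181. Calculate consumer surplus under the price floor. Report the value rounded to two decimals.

Rewriting supply in inverse form: P = 102 + 5Q.
Free-market equilibrium: 202 - 3Q = 102 + 5Q gives Q* = 12.5, P* = 164.5.
At P = 181, buyers demand (202 - 181)/3 = 7 while sellers would supply more, so the quantity traded is 7 at price 181.
CS is the triangle under demand above 181: (1/2)(7)(202 - 181) = 73.5.

73.50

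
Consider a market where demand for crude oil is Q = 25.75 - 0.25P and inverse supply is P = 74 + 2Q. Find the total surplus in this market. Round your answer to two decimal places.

70.08

Rewriting demand in inverse form: P = 103 - 4Q.
Setting demand equal to supply, 29 = 6Q, so Q* = 4.8333 and P* = 83.6667.
CS = (1/2)(4.8333)(19.3333) = 46.7222 and PS = (1/2)(4.8333)(9.6667) = 23.3611, so total surplus = 70.0833.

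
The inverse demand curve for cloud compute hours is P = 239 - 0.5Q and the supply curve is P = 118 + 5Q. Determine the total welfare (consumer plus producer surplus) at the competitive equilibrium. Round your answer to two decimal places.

1331.00

Set 239 - 0.5Q = 118 + 5Q, which gives 121 = 5.5Q, so Q* = 22 and P* = 239 - 0.5(22) = 228.
Total surplus is the full triangle between the curves from 0 to Q*: (1/2)(22)(239 - 118) = 1331.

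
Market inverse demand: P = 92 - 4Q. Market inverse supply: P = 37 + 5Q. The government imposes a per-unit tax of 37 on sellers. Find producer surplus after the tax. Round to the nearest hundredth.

10.00

Without the tax, 92 - 4Q = 37 + 5Q so Q* = 6.1111 and P* = 67.5556.
A tax on sellers shifts supply up by 37: 92 - 4Q = 37 + 5Q + 37, so Q_t = 2. Buyers pay P_b = 84; sellers receive P_s = P_b - 37 = 47.
PS = (1/2)(Q_t)(P_s - 37) = (1/2)(2)(10) = 10.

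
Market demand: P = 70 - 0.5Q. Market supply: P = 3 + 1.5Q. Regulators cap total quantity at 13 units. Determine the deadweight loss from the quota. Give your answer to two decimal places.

Unrestricted equilibrium: Q* = (70 - 3)/(0.5 + 1.5) = 33.5.
At Q = 13 the demand price is 70 - 0.5(13) = 63.5 and the supply price is 3 + 1.5(13) = 22.5.
Deadweight loss is the triangle between the curves from 13 to 33.5: (1/2)(63.5 - 22.5)(33.5 - 13) = 420.25.

420.25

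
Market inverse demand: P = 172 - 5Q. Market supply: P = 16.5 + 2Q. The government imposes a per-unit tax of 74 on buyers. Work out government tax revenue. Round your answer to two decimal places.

861.57

Without the tax, 172 - 5Q = 16.5 + 2Q so Q* = 22.2143 and P* = 60.9286.
With the tax, buyers' net willingness to pay falls by 74: (172 - 74) - 5Q = 16.5 + 2Q, so Q_t = 11.6429. Buyers pay P_b = 113.7857; sellers receive P_s = P_b - 74 = 39.7857.
Tax revenue = t x Q_t = 74 x 11.6429 = 861.5714.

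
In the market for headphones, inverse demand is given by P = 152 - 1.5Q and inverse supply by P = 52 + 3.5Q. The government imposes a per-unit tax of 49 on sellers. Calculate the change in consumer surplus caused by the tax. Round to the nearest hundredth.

Without the tax, 152 - 1.5Q = 52 + 3.5Q so Q* = 20 and P* = 122.
A tax on sellers shifts supply up by 49: 152 - 1.5Q = 52 + 3.5Q + 49, so Q_t = 10.2. Buyers pay P_b = 136.7; sellers receive P_s = P_b - 49 = 87.7.
Consumers lose the trapezoid between P* and P_b out to Q_t plus the triangle from Q_t to Q*: change in CS = 78.03 - 300 = -221.97.

-221.97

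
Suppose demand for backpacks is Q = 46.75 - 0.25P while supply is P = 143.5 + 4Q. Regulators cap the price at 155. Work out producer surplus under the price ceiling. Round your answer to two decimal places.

16.53

Rewriting demand in inverse form: P = 187 - 4Q.
Without the control, 187 - 4Q = 143.5 + 4Q so Q* = 5.4375 and P* = 165.25.
At P = 155, sellers supply (155 - 143.5)/4 = 2.875 while buyers want more, so the quantity traded is 2.875 at price 155.
PS is the triangle above supply below 155: (1/2)(2.875)(155 - 143.5) = 16.5312.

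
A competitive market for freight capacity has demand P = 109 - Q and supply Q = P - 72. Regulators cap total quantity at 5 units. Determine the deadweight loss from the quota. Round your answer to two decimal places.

Rewriting supply in inverse form: P = 72 + Q.
Unrestricted equilibrium: Q* = (109 - 72)/(1 + 1) = 18.5.
At Q = 5 the demand price is 109 - (5) = 104 and the supply price is 72 + (5) = 77.
Deadweight loss is the triangle between the curves from 5 to 18.5: (1/2)(104 - 77)(18.5 - 5) = 182.25.

182.25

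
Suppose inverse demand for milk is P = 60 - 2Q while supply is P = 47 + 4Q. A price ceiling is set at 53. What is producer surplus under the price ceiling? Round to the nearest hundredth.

4.50

Free-market equilibrium: 60 - 2Q = 47 + 4Q gives Q* = 2.1667, P* = 55.6667.
At the ceiling price 53, quantity supplied is (53 - 47)/4 = 1.5; supply is the short side, so Q = 1.5 trades at P = 53.
PS is the triangle above supply below 53: (1/2)(1.5)(53 - 47) = 4.5.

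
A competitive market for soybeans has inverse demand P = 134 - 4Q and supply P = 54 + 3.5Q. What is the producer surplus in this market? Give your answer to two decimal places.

199.11

Set 134 - 4Q = 54 + 3.5Q, which gives 80 = 7.5Q, so Q* = 10.6667 and P* = 134 - 4(10.6667) = 91.3333.
Producer surplus is the triangle above supply below P*: (1/2)(10.6667)(91.3333 - 54) = (1/2)(10.6667)(37.3333) = 199.1111.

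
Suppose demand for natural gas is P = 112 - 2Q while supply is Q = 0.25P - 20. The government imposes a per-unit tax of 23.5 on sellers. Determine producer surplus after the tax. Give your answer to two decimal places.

4.01

Rewriting supply in inverse form: P = 80 + 4Q.
Without the tax, 112 - 2Q = 80 + 4Q so Q* = 5.3333 and P* = 101.3333.
With the tax, sellers need 23.5 more per unit: 112 - 2Q = 80 + 4Q + 23.5, so Q_t = 1.4167. Buyers pay P_b = 109.1667; sellers receive P_s = P_b - 23.5 = 85.6667.
Producer surplus is the triangle above supply below P_s: (1/2)(1.4167)(85.6667 - 80) = 4.0139.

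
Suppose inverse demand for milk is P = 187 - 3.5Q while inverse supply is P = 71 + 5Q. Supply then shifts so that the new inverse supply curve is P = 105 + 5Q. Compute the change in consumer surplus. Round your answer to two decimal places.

Initial equilibrium: Q_0 = 13.6471, P_0 = 139.2353; CS_0 = (1/2)(13.6471)(47.7647) = 325.9239, PS_0 = (1/2)(13.6471)(68.2353) = 465.6055.
New equilibrium: 187 - 3.5Q = 105 + 5Q gives Q_1 = 9.6471, P_1 = 153.2353; CS_1 = 162.8651, PS_1 = 232.6644.
Change in consumer surplus = 162.8651 - 325.9239 = -163.0588.

-163.06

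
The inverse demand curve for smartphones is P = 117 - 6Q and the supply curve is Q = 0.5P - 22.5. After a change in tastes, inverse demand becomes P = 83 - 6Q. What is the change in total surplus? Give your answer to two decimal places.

-233.75

Rewriting supply in inverse form: P = 45 + 2Q.
Initial equilibrium: Q_0 = 9, P_0 = 63; CS_0 = (1/2)(9)(54) = 243, PS_0 = (1/2)(9)(18) = 81.
New equilibrium: 83 - 6Q = 45 + 2Q gives Q_1 = 4.75, P_1 = 54.5; CS_1 = 67.6875, PS_1 = 22.5625.
Change in total surplus = (67.6875 + 22.5625) - (243 + 81) = -233.75.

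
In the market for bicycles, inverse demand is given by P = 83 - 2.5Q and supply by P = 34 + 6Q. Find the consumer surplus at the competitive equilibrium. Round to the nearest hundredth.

Setting demand equal to supply, 49 = 8.5Q, so Q* = 5.7647 and P* = 68.5882.
The demand choke price is 83, so CS = (1/2)(Q*)(83 - P*) = (1/2)(5.7647)(14.4118) = 41.5398.

41.54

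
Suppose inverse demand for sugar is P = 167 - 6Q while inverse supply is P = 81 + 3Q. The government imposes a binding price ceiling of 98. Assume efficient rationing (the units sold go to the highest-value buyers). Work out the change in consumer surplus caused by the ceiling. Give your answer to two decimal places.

Free-market equilibrium: 167 - 6Q = 81 + 3Q gives Q* = 9.5556, P* = 109.6667.
At P = 98, sellers supply (98 - 81)/3 = 5.6667 while buyers want more, so the quantity traded is 5.6667 at price 98.
CS goes from (1/2)(9.5556)(57.3333) = 273.9259 to 294.6667 (computed as (167 - 98)(5.6667) - (1/2)(6)(5.6667)^2), a change of 20.7407.

20.74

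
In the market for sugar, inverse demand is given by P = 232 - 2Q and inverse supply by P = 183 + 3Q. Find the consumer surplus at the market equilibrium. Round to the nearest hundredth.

96.04

Set 232 - 2Q = 183 + 3Q, which gives 49 = 5Q, so Q* = 9.8 and P* = 232 - 2(9.8) = 212.4.
Consumer surplus is the triangle under demand above P*: (1/2)(9.8)(232 - 212.4) = (1/2)(9.8)(19.6) = 96.04.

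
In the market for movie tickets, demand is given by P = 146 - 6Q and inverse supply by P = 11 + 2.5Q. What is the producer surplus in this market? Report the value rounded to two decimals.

Equilibrium: 146 - 6Q = 11 + 2.5Q, so Q* = 15.8824 and P* = 50.7059.
PS is the area between P* and the supply curve from 0 to Q*: (1/2)(15.8824)(39.7059) = 315.3114.

315.31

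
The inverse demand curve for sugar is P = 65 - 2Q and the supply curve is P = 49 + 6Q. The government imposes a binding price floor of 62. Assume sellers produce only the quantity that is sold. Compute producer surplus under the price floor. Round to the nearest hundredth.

12.75

Free-market equilibrium: 65 - 2Q = 49 + 6Q gives Q* = 2, P* = 61.
At P = 62, buyers demand (65 - 62)/2 = 1.5 while sellers would supply more, so the quantity traded is 1.5 at price 62.
The supply price at Q = 1.5 is 58. PS is the trapezoid between 62 and supply over [0, 1.5]: (1/2)[(62 - 49) + (62 - 58)](1.5) = 12.75.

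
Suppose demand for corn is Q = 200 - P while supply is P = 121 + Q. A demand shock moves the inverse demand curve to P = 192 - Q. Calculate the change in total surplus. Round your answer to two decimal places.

-300.00

Rewriting demand in inverse form: P = 200 - Q.
Initial equilibrium: Q_0 = 39.5, P_0 = 160.5; CS_0 = (1/2)(39.5)(39.5) = 780.125, PS_0 = (1/2)(39.5)(39.5) = 780.125.
New equilibrium: 192 - Q = 121 + Q gives Q_1 = 35.5, P_1 = 156.5; CS_1 = 630.125, PS_1 = 630.125.
Change in total surplus = (630.125 + 630.125) - (780.125 + 780.125) = -300.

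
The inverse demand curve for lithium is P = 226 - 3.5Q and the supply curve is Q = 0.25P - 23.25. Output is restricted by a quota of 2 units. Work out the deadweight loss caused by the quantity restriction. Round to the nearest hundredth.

928.27

Rewriting supply in inverse form: P = 93 + 4Q.
Unrestricted equilibrium: Q* = (226 - 93)/(3.5 + 4) = 17.7333.
At Q = 2 the demand price is 226 - 3.5(2) = 219 and the supply price is 93 + 4(2) = 101.
DWL = (1/2)(gap between curves at 2) x (Q* - 2) = (1/2)(118)(15.7333) = 928.2667.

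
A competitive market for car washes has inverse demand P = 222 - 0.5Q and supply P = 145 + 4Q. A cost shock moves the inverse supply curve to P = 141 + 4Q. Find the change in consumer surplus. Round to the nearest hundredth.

Initial equilibrium: Q_0 = 17.1111, P_0 = 213.4444; CS_0 = (1/2)(17.1111)(8.5556) = 73.1975, PS_0 = (1/2)(17.1111)(68.4444) = 585.5802.
New equilibrium: 222 - 0.5Q = 141 + 4Q gives Q_1 = 18, P_1 = 213; CS_1 = 81, PS_1 = 648.
Change in consumer surplus = 81 - 73.1975 = 7.8025.

7.80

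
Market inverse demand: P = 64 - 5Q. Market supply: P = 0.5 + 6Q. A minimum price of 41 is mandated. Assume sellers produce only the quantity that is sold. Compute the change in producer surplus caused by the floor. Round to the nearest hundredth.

22.85

Free-market equilibrium: 64 - 5Q = 0.5 + 6Q gives Q* = 5.7727, P* = 35.1364.
At the floor price 41, quantity demanded is (64 - 41)/5 = 4.6; demand is the short side, so Q = 4.6 trades at P = 41.
PS goes from (1/2)(5.7727)(34.6364) = 99.9731 to 122.82 (computed as (41 - 0.5)(4.6) - (1/2)(6)(4.6)^2), a change of 22.8469.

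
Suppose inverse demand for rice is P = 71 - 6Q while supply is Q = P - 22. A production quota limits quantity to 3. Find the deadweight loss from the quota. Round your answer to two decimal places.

56.00

Rewriting supply in inverse form: P = 22 + Q.
Without the quota, 71 - 6Q = 22 + Q gives Q* = 7.
At Q = 3 the demand price is 71 - 6(3) = 53 and the supply price is 22 + (3) = 25.
Deadweight loss is the triangle between the curves from 3 to 7: (1/2)(53 - 25)(7 - 3) = 56.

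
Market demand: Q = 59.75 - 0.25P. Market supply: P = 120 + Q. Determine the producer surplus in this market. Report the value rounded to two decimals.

Rewriting demand in inverse form: P = 239 - 4Q.
Setting demand equal to supply, 119 = 5Q, so Q* = 23.8 and P* = 143.8.
PS is the area between P* and the supply curve from 0 to Q*: (1/2)(23.8)(23.8) = 283.22.

283.22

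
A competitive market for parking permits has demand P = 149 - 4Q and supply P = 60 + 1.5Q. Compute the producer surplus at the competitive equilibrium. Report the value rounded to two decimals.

196.39

Equilibrium: 149 - 4Q = 60 + 1.5Q, so Q* = 16.1818 and P* = 84.2727.
The supply curve's price intercept is 60, so PS = (1/2)(Q*)(P* - 60) = (1/2)(16.1818)(24.2727) = 196.3884.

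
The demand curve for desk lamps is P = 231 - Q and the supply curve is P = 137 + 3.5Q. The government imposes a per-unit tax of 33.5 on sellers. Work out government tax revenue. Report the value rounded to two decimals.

450.39

Without the tax, 231 - Q = 137 + 3.5Q so Q* = 20.8889 and P* = 210.1111.
A tax on sellers shifts supply up by 33.5: 231 - Q = 137 + 3.5Q + 33.5, so Q_t = 13.4444. Buyers pay P_b = 217.5556; sellers receive P_s = P_b - 33.5 = 184.0556.
Revenue is the tax times quantity traded: 33.5 x 13.4444 = 450.3889.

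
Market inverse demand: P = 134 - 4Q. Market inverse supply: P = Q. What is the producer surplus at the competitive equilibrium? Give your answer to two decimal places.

Equilibrium: 134 - 4Q = Q, so Q* = 26.8 and P* = 26.8.
Producer surplus is the triangle above supply below P*: (1/2)(26.8)(26.8 - 0) = (1/2)(26.8)(26.8) = 359.12.

359.12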